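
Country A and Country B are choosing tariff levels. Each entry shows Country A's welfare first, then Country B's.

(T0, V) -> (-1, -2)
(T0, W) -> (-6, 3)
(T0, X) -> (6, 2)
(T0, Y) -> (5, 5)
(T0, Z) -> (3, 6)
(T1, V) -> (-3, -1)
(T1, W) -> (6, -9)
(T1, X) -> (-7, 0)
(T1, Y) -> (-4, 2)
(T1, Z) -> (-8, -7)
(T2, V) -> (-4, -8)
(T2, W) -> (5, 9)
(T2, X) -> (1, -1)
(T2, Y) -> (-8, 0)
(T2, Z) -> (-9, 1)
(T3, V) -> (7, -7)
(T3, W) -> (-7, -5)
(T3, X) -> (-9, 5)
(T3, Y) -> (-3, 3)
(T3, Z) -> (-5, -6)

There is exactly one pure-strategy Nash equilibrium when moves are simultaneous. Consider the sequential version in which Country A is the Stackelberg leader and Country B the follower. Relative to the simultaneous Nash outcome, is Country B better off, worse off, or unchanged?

Country B best-responds to each possible Country A move:
- T0: Country B compares -2, 3, 2, 5, 6 and picks Z; Country A would get 3.
- T1: Country B compares -1, -9, 0, 2, -7 and picks Y; Country A would get -4.
- T2: Country B compares -8, 9, -1, 0, 1 and picks W; Country A would get 5.
- T3: Country B compares -7, -5, 5, 3, -6 and picks X; Country A would get -9.
Maximizing over 3, -4, 5, -9, Country A chooses T2. Subgame-perfect outcome: (T2, W) with payoffs (5, 9).
For the simultaneous game, intersect best replies.
Country A's best replies: V→T3; W→T1; X→T0; Y→T0; Z→T0.
Country B's best replies: T0→Z; T1→Y; T2→W; T3→X.
Only (T0, Z) has each player best-responding; Nash payoffs (3, 6).
Country B earns 9 sequentially versus 6 at the Nash outcome: better off.

better off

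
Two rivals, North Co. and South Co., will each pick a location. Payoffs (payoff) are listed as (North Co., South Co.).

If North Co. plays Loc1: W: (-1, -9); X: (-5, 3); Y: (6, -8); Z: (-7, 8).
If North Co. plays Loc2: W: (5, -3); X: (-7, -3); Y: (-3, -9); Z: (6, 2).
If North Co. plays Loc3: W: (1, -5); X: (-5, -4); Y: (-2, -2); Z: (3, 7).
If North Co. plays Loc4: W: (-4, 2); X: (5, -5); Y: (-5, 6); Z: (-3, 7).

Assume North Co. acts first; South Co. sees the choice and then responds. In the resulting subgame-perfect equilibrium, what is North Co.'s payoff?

6

Solve by backward induction (North Co. leads).
- Loc1: South Co. compares -9, 3, -8, 8 and picks Z; North Co. would get -7.
- Loc2: South Co. compares -3, -3, -9, 2 and picks Z; North Co. would get 6.
- Loc3: South Co. compares -5, -4, -2, 7 and picks Z; North Co. would get 3.
- Loc4: South Co. compares 2, -5, 6, 7 and picks Z; North Co. would get -3.
Among -7, 6, 3, -3, the best is 6 at Loc2. Subgame-perfect outcome: (Loc2, Z) with payoffs (6, 2).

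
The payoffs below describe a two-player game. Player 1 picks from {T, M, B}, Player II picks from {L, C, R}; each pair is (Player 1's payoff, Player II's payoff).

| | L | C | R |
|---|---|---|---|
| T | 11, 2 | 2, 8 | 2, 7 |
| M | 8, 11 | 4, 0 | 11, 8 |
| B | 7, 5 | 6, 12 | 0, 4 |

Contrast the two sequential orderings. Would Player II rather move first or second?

first

If Player 1 leads: Player II's best replies are T→C, M→L, B→C; Player 1's induced payoffs 2, 8, 6; outcome (M, L), payoffs (8, 11).
If Player II leads: Player 1's best replies are L→T, C→B, R→M; Player II's induced payoffs 2, 12, 8; outcome (B, C), payoffs (6, 12).
Player II gets 12 moving first and 11 moving second, so Player II prefers to move first.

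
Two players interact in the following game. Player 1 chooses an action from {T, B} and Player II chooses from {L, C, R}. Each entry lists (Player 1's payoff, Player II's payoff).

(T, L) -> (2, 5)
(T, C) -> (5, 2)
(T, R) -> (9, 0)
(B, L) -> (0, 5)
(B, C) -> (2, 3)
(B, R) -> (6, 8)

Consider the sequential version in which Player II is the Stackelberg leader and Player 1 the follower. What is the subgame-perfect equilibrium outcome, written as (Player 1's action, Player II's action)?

(T, L)

Player 1 best-responds to each possible Player II move:
- L → Player 1 plays T (best of 2, 0); Player II gets 5.
- C → Player 1 plays T (best of 5, 2); Player II gets 2.
- R → Player 1 plays T (best of 9, 6); Player II gets 0.
Among 5, 2, 0, the best is 5 at L. Subgame-perfect outcome: (T, L) with payoffs (2, 5).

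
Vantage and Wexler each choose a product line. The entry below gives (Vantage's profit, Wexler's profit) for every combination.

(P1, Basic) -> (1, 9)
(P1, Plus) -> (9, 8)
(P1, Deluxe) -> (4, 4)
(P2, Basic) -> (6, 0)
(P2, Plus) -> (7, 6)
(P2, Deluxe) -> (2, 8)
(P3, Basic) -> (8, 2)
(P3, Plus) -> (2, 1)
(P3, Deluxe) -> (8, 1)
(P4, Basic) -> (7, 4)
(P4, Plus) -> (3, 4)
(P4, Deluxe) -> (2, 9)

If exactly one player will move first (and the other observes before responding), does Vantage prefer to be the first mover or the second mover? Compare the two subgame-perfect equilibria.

If Vantage leads: Wexler's best replies are P1→Basic, P2→Deluxe, P3→Basic, P4→Deluxe; Vantage's induced payoffs 1, 2, 8, 2; outcome (P3, Basic), payoffs (8, 2).
If Wexler leads: Vantage's best replies are Basic→P3, Plus→P1, Deluxe→P3; Wexler's induced payoffs 2, 8, 1; outcome (P1, Plus), payoffs (9, 8).
Vantage gets 8 moving first and 9 moving second, so Vantage prefers to move second.

second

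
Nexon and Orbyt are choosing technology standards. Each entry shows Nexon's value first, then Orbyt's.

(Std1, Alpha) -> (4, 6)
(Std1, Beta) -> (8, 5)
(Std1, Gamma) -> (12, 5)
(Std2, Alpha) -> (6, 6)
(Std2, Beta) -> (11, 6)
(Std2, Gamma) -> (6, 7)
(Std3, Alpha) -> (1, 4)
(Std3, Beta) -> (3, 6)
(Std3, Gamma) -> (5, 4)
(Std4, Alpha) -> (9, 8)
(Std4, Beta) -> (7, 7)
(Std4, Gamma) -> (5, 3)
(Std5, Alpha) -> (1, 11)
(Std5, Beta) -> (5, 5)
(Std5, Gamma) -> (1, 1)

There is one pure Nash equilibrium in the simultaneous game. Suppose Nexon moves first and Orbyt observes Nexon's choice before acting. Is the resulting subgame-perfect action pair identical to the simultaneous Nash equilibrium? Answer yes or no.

yes

Work backward from Orbyt's decision.
- Std1: BR = Alpha, leader payoff 4.
- Std2: BR = Gamma, leader payoff 6.
- Std3: BR = Beta, leader payoff 3.
- Std4: BR = Alpha, leader payoff 9.
- Std5: BR = Alpha, leader payoff 1.
Nexon's induced payoffs are 4, 6, 3, 9, 1, so Nexon commits to Std4. Subgame-perfect outcome: (Std4, Alpha) with payoffs (9, 8).
Under simultaneous play:
Nexon's best replies: Alpha→Std4; Beta→Std2; Gamma→Std1.
Orbyt's best replies: Std1→Alpha; Std2→Gamma; Std3→Beta; Std4→Alpha; Std5→Alpha.
The unique mutual best reply is (Std4, Alpha), giving (9, 8).
Sequential outcome (Std4, Alpha) coincides with the Nash profile (Std4, Alpha).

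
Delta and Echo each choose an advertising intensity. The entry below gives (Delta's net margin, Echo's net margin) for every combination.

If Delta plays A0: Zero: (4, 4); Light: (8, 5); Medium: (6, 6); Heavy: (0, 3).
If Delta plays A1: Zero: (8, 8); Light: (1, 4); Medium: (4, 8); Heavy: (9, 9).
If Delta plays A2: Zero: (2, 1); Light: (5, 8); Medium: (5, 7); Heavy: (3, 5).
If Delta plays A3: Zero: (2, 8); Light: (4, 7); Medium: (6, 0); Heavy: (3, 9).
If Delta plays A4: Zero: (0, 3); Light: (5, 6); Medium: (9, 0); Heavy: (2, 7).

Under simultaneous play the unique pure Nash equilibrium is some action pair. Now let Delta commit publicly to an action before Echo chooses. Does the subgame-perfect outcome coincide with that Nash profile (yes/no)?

yes

Backward induction with Delta moving first.
- A0: BR = Medium, leader payoff 6.
- A1: BR = Heavy, leader payoff 9.
- A2: BR = Light, leader payoff 5.
- A3: BR = Heavy, leader payoff 3.
- A4: BR = Heavy, leader payoff 2.
Delta's induced payoffs are 6, 9, 5, 3, 2, so Delta commits to A1. Subgame-perfect outcome: (A1, Heavy) with payoffs (9, 9).
For the simultaneous game, intersect best replies.
Delta's best replies: Zero→A1; Light→A0; Medium→A4; Heavy→A1.
Echo's best replies: A0→Medium; A1→Heavy; A2→Light; A3→Heavy; A4→Heavy.
Only (A1, Heavy) has each player best-responding; Nash payoffs (9, 9).
Sequential outcome (A1, Heavy) coincides with the Nash profile (A1, Heavy).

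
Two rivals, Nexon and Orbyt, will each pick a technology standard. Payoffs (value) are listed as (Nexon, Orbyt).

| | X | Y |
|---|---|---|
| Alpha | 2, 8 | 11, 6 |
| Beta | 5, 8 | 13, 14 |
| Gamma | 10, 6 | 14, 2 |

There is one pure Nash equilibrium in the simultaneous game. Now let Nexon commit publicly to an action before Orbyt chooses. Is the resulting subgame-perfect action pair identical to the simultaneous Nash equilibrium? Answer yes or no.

no

Backward induction with Nexon moving first.
- Alpha: BR = X, leader payoff 2.
- Beta: BR = Y, leader payoff 13.
- Gamma: BR = X, leader payoff 10.
Nexon's induced payoffs are 2, 13, 10, so Nexon commits to Beta. Subgame-perfect outcome: (Beta, Y) with payoffs (13, 14).
Now find the simultaneous Nash equilibrium.
Nexon's best replies: X→Gamma; Y→Gamma.
Orbyt's best replies: Alpha→X; Beta→Y; Gamma→X.
The unique mutual best reply is (Gamma, X), giving (10, 6).
Sequential outcome (Beta, Y) differs from the Nash profile (Gamma, X).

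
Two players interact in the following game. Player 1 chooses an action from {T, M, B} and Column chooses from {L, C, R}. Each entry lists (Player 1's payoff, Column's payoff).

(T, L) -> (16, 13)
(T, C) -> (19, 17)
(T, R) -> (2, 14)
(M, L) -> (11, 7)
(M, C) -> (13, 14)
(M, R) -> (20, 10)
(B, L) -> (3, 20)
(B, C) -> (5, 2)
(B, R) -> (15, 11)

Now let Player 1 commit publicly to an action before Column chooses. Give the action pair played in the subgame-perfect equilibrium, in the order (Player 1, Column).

(T, C)

Backward induction with Player 1 moving first.
- T → Column plays C (best of 13, 17, 14); Player 1 gets 19.
- M → Column plays C (best of 7, 14, 10); Player 1 gets 13.
- B → Column plays L (best of 20, 2, 11); Player 1 gets 3.
Maximizing over 19, 13, 3, Player 1 chooses T. Subgame-perfect outcome: (T, C) with payoffs (19, 17).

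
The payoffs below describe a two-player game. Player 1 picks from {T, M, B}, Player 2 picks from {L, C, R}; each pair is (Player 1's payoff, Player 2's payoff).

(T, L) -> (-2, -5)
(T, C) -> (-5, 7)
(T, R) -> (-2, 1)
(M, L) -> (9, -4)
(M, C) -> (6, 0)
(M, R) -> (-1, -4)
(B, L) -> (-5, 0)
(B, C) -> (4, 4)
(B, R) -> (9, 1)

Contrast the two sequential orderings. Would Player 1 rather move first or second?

second

If Player 1 leads: Player 2's best replies are T→C, M→C, B→C; Player 1's induced payoffs -5, 6, 4; outcome (M, C), payoffs (6, 0).
If Player 2 leads: Player 1's best replies are L→M, C→M, R→B; Player 2's induced payoffs -4, 0, 1; outcome (B, R), payoffs (9, 1).
Player 1 gets 6 moving first and 9 moving second, so Player 1 prefers to move second.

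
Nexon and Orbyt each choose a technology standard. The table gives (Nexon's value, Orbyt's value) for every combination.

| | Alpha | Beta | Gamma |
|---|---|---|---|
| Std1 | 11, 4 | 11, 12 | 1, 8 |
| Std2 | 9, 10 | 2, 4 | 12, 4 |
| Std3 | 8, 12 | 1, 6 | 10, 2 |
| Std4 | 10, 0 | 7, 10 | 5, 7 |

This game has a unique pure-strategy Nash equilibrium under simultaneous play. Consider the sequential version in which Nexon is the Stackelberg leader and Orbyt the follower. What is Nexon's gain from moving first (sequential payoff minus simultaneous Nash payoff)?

Solve by backward induction (Nexon leads).
- Std1: Orbyt compares 4, 12, 8 and picks Beta; Nexon would get 11.
- Std2: Orbyt compares 10, 4, 4 and picks Alpha; Nexon would get 9.
- Std3: Orbyt compares 12, 6, 2 and picks Alpha; Nexon would get 8.
- Std4: Orbyt compares 0, 10, 7 and picks Beta; Nexon would get 7.
Maximizing over 11, 9, 8, 7, Nexon chooses Std1. Subgame-perfect outcome: (Std1, Beta) with payoffs (11, 12).
Under simultaneous play:
Nexon's best replies: Alpha→Std1; Beta→Std1; Gamma→Std2.
Orbyt's best replies: Std1→Beta; Std2→Alpha; Std3→Alpha; Std4→Beta.
The unique mutual best reply is (Std1, Beta), giving (11, 12).
Nexon's commitment gain: 11 − 11 = 0.

0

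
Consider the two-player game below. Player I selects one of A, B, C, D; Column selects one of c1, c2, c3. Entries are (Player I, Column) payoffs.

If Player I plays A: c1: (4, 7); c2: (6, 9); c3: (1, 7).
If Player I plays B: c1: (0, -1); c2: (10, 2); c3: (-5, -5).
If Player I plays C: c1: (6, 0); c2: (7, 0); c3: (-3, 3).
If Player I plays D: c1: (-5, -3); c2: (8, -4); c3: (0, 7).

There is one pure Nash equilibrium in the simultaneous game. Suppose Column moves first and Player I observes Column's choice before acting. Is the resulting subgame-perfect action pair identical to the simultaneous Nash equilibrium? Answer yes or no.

Player I best-responds to each possible Column move:
- c1 → Player I plays C (best of 4, 0, 6, -5); Column gets 0.
- c2 → Player I plays B (best of 6, 10, 7, 8); Column gets 2.
- c3 → Player I plays A (best of 1, -5, -3, 0); Column gets 7.
Column's induced payoffs are 0, 2, 7, so Column commits to c3. Subgame-perfect outcome: (A, c3) with payoffs (1, 7).
Now find the simultaneous Nash equilibrium.
Player I's best replies: c1→C; c2→B; c3→A.
Column's best replies: A→c2; B→c2; C→c3; D→c3.
Only (B, c2) has each player best-responding; Nash payoffs (10, 2).
Sequential outcome (A, c3) differs from the Nash profile (B, c2).

no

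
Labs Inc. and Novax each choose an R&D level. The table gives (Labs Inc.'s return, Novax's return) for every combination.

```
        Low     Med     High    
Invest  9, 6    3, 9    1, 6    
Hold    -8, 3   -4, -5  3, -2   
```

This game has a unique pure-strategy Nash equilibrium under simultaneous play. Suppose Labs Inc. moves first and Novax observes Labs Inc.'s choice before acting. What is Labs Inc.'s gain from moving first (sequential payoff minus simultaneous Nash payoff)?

Novax best-responds to each possible Labs Inc. move:
- Invest: Novax compares 6, 9, 6 and picks Med; Labs Inc. would get 3.
- Hold: Novax compares 3, -5, -2 and picks Low; Labs Inc. would get -8.
Among 3, -8, the best is 3 at Invest. Subgame-perfect outcome: (Invest, Med) with payoffs (3, 9).
Now find the simultaneous Nash equilibrium.
Labs Inc.'s best replies: Low→Invest; Med→Invest; High→Hold.
Novax's best replies: Invest→Med; Hold→Low.
The unique mutual best reply is (Invest, Med), giving (3, 9).
Labs Inc.'s commitment gain: 3 − 3 = 0.

0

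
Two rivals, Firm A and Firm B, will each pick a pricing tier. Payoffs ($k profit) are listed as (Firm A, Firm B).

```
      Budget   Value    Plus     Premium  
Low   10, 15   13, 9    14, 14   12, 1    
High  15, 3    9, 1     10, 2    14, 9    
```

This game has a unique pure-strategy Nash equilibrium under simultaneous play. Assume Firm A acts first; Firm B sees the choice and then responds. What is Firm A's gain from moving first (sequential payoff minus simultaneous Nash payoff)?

Firm B best-responds to each possible Firm A move:
- Low → Firm B plays Budget (best of 15, 9, 14, 1); Firm A gets 10.
- High → Firm B plays Premium (best of 3, 1, 2, 9); Firm A gets 14.
Among 10, 14, the best is 14 at High. Subgame-perfect outcome: (High, Premium) with payoffs (14, 9).
Under simultaneous play:
Firm A's best replies: Budget→High; Value→Low; Plus→Low; Premium→High.
Firm B's best replies: Low→Budget; High→Premium.
Only (High, Premium) has each player best-responding; Nash payoffs (14, 9).
Firm A's commitment gain: 14 − 14 = 0.

0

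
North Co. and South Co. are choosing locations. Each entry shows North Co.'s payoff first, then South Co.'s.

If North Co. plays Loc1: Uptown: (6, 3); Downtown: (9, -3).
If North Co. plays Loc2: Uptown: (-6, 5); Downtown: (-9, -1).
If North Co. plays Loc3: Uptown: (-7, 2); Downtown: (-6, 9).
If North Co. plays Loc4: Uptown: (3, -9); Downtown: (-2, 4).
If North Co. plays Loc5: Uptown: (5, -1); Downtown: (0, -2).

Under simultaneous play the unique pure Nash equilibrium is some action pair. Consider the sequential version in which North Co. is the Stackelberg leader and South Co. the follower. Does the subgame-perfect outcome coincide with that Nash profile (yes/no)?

yes

Solve by backward induction (North Co. leads).
- Loc1: BR = Uptown, leader payoff 6.
- Loc2: BR = Uptown, leader payoff -6.
- Loc3: BR = Downtown, leader payoff -6.
- Loc4: BR = Downtown, leader payoff -2.
- Loc5: BR = Uptown, leader payoff 5.
North Co.'s induced payoffs are 6, -6, -6, -2, 5, so North Co. commits to Loc1. Subgame-perfect outcome: (Loc1, Uptown) with payoffs (6, 3).
Now find the simultaneous Nash equilibrium.
North Co.'s best replies: Uptown→Loc1; Downtown→Loc1.
South Co.'s best replies: Loc1→Uptown; Loc2→Uptown; Loc3→Downtown; Loc4→Downtown; Loc5→Uptown.
Only (Loc1, Uptown) has each player best-responding; Nash payoffs (6, 3).
Sequential outcome (Loc1, Uptown) coincides with the Nash profile (Loc1, Uptown).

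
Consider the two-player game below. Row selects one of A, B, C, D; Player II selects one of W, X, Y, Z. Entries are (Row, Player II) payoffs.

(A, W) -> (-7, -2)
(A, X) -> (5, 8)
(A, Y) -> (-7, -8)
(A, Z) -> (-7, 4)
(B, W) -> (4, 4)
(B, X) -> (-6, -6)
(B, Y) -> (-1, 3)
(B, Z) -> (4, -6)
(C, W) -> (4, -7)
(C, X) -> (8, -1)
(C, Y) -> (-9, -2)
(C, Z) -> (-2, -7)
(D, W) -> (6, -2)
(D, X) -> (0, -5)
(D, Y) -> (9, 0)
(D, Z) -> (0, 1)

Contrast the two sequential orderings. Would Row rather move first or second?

If Row leads: Player II's best replies are A→X, B→W, C→X, D→Z; Row's induced payoffs 5, 4, 8, 0; outcome (C, X), payoffs (8, -1).
If Player II leads: Row's best replies are W→D, X→C, Y→D, Z→B; Player II's induced payoffs -2, -1, 0, -6; outcome (D, Y), payoffs (9, 0).
Row gets 8 moving first and 9 moving second, so Row prefers to move second.

second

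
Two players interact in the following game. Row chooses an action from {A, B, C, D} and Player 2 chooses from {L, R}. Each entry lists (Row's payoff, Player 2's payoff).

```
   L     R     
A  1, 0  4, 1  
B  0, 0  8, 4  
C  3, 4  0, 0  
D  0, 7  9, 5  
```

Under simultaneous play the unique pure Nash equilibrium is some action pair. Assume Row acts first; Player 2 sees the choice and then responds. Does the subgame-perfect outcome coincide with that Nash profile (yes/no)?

no

Work backward from Player 2's decision.
- A: Player 2 compares 0, 1 and picks R; Row would get 4.
- B: Player 2 compares 0, 4 and picks R; Row would get 8.
- C: Player 2 compares 4, 0 and picks L; Row would get 3.
- D: Player 2 compares 7, 5 and picks L; Row would get 0.
Maximizing over 4, 8, 3, 0, Row chooses B. Subgame-perfect outcome: (B, R) with payoffs (8, 4).
For the simultaneous game, intersect best replies.
Row's best replies: L→C; R→D.
Player 2's best replies: A→R; B→R; C→L; D→L.
Only (C, L) has each player best-responding; Nash payoffs (3, 4).
Sequential outcome (B, R) differs from the Nash profile (C, L).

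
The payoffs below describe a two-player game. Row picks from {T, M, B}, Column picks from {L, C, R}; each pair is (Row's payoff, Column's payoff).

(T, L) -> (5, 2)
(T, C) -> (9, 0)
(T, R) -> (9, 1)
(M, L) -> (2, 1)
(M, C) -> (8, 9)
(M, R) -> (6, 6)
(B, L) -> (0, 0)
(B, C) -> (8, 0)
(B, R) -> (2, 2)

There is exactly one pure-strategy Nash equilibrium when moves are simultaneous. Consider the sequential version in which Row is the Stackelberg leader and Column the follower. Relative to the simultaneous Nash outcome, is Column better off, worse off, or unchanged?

better off

Backward induction with Row moving first.
- T: Column compares 2, 0, 1 and picks L; Row would get 5.
- M: Column compares 1, 9, 6 and picks C; Row would get 8.
- B: Column compares 0, 0, 2 and picks R; Row would get 2.
Among 5, 8, 2, the best is 8 at M. Subgame-perfect outcome: (M, C) with payoffs (8, 9).
Under simultaneous play:
Row's best replies: L→T; C→T; R→T.
Column's best replies: T→L; M→C; B→R.
Only (T, L) has each player best-responding; Nash payoffs (5, 2).
Column earns 9 sequentially versus 2 at the Nash outcome: better off.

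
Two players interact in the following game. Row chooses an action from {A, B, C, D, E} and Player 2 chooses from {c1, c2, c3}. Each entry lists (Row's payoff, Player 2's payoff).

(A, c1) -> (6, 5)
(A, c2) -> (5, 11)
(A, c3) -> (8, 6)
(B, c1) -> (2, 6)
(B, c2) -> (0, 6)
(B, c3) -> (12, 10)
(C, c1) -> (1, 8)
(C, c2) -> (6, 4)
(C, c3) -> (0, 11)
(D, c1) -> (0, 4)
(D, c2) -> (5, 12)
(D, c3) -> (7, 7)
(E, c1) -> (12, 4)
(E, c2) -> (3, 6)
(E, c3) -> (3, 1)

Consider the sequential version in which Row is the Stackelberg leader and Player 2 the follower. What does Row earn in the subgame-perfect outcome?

12

Work backward from Player 2's decision.
- A → Player 2 plays c2 (best of 5, 11, 6); Row gets 5.
- B → Player 2 plays c3 (best of 6, 6, 10); Row gets 12.
- C → Player 2 plays c3 (best of 8, 4, 11); Row gets 0.
- D → Player 2 plays c2 (best of 4, 12, 7); Row gets 5.
- E → Player 2 plays c2 (best of 4, 6, 1); Row gets 3.
Row's induced payoffs are 5, 12, 0, 5, 3, so Row commits to B. Subgame-perfect outcome: (B, c3) with payoffs (12, 10).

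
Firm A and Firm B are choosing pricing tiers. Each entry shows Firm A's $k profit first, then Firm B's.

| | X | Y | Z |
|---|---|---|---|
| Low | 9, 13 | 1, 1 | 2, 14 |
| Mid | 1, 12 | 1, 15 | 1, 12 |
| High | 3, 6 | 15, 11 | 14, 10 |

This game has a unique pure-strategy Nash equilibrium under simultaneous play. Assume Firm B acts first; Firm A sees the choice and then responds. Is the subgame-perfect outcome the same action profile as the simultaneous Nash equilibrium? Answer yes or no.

no

Backward induction with Firm B moving first.
- X → Firm A plays Low (best of 9, 1, 3); Firm B gets 13.
- Y → Firm A plays High (best of 1, 1, 15); Firm B gets 11.
- Z → Firm A plays High (best of 2, 1, 14); Firm B gets 10.
Firm B's induced payoffs are 13, 11, 10, so Firm B commits to X. Subgame-perfect outcome: (Low, X) with payoffs (9, 13).
Under simultaneous play:
Firm A's best replies: X→Low; Y→High; Z→High.
Firm B's best replies: Low→Z; Mid→Y; High→Y.
The unique mutual best reply is (High, Y), giving (15, 11).
Sequential outcome (Low, X) differs from the Nash profile (High, Y).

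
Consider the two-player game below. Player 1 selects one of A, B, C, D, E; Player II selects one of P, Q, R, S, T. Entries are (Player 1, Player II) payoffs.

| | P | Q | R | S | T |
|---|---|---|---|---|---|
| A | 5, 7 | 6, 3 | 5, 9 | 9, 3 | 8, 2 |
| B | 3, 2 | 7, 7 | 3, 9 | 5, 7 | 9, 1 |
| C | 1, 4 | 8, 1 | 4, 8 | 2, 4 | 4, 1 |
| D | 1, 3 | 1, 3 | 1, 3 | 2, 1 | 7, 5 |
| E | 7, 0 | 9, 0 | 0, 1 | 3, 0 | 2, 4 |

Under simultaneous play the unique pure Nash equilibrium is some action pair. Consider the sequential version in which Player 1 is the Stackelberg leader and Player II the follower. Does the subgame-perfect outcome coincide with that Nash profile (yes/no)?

Work backward from Player II's decision.
- A: Player II compares 7, 3, 9, 3, 2 and picks R; Player 1 would get 5.
- B: Player II compares 2, 7, 9, 7, 1 and picks R; Player 1 would get 3.
- C: Player II compares 4, 1, 8, 4, 1 and picks R; Player 1 would get 4.
- D: Player II compares 3, 3, 3, 1, 5 and picks T; Player 1 would get 7.
- E: Player II compares 0, 0, 1, 0, 4 and picks T; Player 1 would get 2.
Player 1's induced payoffs are 5, 3, 4, 7, 2, so Player 1 commits to D. Subgame-perfect outcome: (D, T) with payoffs (7, 5).
Now find the simultaneous Nash equilibrium.
Player 1's best replies: P→E; Q→E; R→A; S→A; T→B.
Player II's best replies: A→R; B→R; C→R; D→T; E→T.
The unique mutual best reply is (A, R), giving (5, 9).
Sequential outcome (D, T) differs from the Nash profile (A, R).

no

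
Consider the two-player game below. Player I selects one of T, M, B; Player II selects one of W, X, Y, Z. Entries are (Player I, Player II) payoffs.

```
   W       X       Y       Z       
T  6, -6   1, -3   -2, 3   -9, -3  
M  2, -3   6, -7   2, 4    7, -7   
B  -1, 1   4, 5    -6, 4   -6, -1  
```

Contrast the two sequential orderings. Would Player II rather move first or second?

second

If Player I leads: Player II's best replies are T→Y, M→Y, B→X; Player I's induced payoffs -2, 2, 4; outcome (B, X), payoffs (4, 5).
If Player II leads: Player I's best replies are W→T, X→M, Y→M, Z→M; Player II's induced payoffs -6, -7, 4, -7; outcome (M, Y), payoffs (2, 4).
Player II gets 4 moving first and 5 moving second, so Player II prefers to move second.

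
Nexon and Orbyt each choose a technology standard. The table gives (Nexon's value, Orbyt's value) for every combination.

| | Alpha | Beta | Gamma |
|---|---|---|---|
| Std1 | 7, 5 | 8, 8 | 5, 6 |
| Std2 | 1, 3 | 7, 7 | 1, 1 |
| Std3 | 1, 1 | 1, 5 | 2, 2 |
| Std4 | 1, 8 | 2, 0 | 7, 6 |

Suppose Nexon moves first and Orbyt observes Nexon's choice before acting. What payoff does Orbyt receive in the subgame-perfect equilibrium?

8

Backward induction with Nexon moving first.
- Std1: Orbyt compares 5, 8, 6 and picks Beta; Nexon would get 8.
- Std2: Orbyt compares 3, 7, 1 and picks Beta; Nexon would get 7.
- Std3: Orbyt compares 1, 5, 2 and picks Beta; Nexon would get 1.
- Std4: Orbyt compares 8, 0, 6 and picks Alpha; Nexon would get 1.
Maximizing over 8, 7, 1, 1, Nexon chooses Std1. Subgame-perfect outcome: (Std1, Beta) with payoffs (8, 8).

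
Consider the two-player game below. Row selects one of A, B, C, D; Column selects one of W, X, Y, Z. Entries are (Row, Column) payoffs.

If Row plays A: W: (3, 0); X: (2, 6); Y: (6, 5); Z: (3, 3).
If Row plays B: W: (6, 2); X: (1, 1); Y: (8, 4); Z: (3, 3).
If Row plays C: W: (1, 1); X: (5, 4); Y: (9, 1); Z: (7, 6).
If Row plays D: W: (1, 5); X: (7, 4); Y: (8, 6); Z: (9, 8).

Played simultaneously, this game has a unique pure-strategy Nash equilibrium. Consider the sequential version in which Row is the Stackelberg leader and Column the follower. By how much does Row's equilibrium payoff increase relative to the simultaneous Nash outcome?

0

Solve by backward induction (Row leads).
- A: Column compares 0, 6, 5, 3 and picks X; Row would get 2.
- B: Column compares 2, 1, 4, 3 and picks Y; Row would get 8.
- C: Column compares 1, 4, 1, 6 and picks Z; Row would get 7.
- D: Column compares 5, 4, 6, 8 and picks Z; Row would get 9.
Row's induced payoffs are 2, 8, 7, 9, so Row commits to D. Subgame-perfect outcome: (D, Z) with payoffs (9, 8).
Under simultaneous play:
Row's best replies: W→B; X→D; Y→C; Z→D.
Column's best replies: A→X; B→Y; C→Z; D→Z.
The unique mutual best reply is (D, Z), giving (9, 8).
Row's commitment gain: 9 − 9 = 0.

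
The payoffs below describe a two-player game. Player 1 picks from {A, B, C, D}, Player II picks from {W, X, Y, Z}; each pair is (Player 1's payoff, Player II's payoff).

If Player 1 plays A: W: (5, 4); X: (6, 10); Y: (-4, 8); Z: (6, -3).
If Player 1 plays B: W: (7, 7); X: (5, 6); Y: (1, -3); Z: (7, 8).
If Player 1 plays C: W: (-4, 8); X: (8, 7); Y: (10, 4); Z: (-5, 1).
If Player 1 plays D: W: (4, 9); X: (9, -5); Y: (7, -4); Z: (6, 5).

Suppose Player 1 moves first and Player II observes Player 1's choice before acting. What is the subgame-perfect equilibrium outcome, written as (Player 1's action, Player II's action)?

Work backward from Player II's decision.
- A → Player II plays X (best of 4, 10, 8, -3); Player 1 gets 6.
- B → Player II plays Z (best of 7, 6, -3, 8); Player 1 gets 7.
- C → Player II plays W (best of 8, 7, 4, 1); Player 1 gets -4.
- D → Player II plays W (best of 9, -5, -4, 5); Player 1 gets 4.
Player 1's induced payoffs are 6, 7, -4, 4, so Player 1 commits to B. Subgame-perfect outcome: (B, Z) with payoffs (7, 8).

(B, Z)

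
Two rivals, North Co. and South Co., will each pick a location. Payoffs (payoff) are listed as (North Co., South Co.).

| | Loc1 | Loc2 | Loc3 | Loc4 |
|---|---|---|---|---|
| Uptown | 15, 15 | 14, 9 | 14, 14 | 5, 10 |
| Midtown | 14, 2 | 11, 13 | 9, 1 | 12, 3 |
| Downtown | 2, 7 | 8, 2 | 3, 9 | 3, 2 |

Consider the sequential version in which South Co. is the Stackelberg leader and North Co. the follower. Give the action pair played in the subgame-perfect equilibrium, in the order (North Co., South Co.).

(Uptown, Loc1)

Work backward from North Co.'s decision.
- Loc1 → North Co. plays Uptown (best of 15, 14, 2); South Co. gets 15.
- Loc2 → North Co. plays Uptown (best of 14, 11, 8); South Co. gets 9.
- Loc3 → North Co. plays Uptown (best of 14, 9, 3); South Co. gets 14.
- Loc4 → North Co. plays Midtown (best of 5, 12, 3); South Co. gets 3.
South Co.'s induced payoffs are 15, 9, 14, 3, so South Co. commits to Loc1. Subgame-perfect outcome: (Uptown, Loc1) with payoffs (15, 15).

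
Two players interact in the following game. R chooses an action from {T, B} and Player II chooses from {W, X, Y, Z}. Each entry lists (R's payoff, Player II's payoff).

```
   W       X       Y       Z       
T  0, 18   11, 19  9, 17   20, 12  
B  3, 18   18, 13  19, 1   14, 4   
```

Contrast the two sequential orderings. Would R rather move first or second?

If R leads: Player II's best replies are T→X, B→W; R's induced payoffs 11, 3; outcome (T, X), payoffs (11, 19).
If Player II leads: R's best replies are W→B, X→B, Y→B, Z→T; Player II's induced payoffs 18, 13, 1, 12; outcome (B, W), payoffs (3, 18).
R gets 11 moving first and 3 moving second, so R prefers to move first.

first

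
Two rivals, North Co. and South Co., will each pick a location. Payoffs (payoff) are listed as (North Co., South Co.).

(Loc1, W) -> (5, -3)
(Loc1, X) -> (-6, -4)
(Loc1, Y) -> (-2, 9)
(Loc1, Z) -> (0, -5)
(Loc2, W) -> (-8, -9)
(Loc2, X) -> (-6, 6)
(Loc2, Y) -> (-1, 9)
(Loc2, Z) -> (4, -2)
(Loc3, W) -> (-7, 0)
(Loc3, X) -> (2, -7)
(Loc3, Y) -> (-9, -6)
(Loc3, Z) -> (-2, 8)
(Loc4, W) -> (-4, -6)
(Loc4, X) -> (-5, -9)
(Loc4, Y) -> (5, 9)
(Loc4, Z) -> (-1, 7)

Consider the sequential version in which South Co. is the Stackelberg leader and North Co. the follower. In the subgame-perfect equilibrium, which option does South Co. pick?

Y

North Co. best-responds to each possible South Co. move:
- W: North Co. compares 5, -8, -7, -4 and picks Loc1; South Co. would get -3.
- X: North Co. compares -6, -6, 2, -5 and picks Loc3; South Co. would get -7.
- Y: North Co. compares -2, -1, -9, 5 and picks Loc4; South Co. would get 9.
- Z: North Co. compares 0, 4, -2, -1 and picks Loc2; South Co. would get -2.
Maximizing over -3, -7, 9, -2, South Co. chooses Y. Subgame-perfect outcome: (Loc4, Y) with payoffs (5, 9).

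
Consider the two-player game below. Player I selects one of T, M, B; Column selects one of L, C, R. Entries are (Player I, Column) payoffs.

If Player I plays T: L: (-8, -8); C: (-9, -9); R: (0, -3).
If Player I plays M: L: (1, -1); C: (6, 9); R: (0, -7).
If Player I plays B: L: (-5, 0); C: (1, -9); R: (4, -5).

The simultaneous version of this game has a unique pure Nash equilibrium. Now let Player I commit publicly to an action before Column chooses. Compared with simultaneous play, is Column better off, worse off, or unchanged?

unchanged

Column best-responds to each possible Player I move:
- T → Column plays R (best of -8, -9, -3); Player I gets 0.
- M → Column plays C (best of -1, 9, -7); Player I gets 6.
- B → Column plays L (best of 0, -9, -5); Player I gets -5.
Among 0, 6, -5, the best is 6 at M. Subgame-perfect outcome: (M, C) with payoffs (6, 9).
Now find the simultaneous Nash equilibrium.
Player I's best replies: L→M; C→M; R→B.
Column's best replies: T→R; M→C; B→L.
Only (M, C) has each player best-responding; Nash payoffs (6, 9).
Column earns 9 sequentially versus 9 at the Nash outcome: unchanged.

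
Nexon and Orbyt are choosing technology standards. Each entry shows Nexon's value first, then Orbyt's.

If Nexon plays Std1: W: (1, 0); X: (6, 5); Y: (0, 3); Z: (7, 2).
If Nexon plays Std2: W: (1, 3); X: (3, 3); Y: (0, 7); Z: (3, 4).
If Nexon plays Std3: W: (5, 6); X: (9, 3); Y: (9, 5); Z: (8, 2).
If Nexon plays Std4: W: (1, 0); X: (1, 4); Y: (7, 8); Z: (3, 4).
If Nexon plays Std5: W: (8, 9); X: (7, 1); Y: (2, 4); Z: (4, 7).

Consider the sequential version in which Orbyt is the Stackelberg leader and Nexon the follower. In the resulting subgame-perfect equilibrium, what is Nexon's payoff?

Backward induction with Orbyt moving first.
- W → Nexon plays Std5 (best of 1, 1, 5, 1, 8); Orbyt gets 9.
- X → Nexon plays Std3 (best of 6, 3, 9, 1, 7); Orbyt gets 3.
- Y → Nexon plays Std3 (best of 0, 0, 9, 7, 2); Orbyt gets 5.
- Z → Nexon plays Std3 (best of 7, 3, 8, 3, 4); Orbyt gets 2.
Orbyt's induced payoffs are 9, 3, 5, 2, so Orbyt commits to W. Subgame-perfect outcome: (Std5, W) with payoffs (8, 9).

8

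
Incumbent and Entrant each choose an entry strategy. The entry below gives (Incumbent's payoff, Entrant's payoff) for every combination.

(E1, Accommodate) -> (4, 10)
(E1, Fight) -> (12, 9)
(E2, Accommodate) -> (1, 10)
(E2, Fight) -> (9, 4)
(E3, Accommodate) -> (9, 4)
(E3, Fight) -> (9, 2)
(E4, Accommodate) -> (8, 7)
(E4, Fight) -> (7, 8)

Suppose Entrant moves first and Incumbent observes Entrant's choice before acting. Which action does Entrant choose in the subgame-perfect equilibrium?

Fight

Incumbent best-responds to each possible Entrant move:
- Accommodate → Incumbent plays E3 (best of 4, 1, 9, 8); Entrant gets 4.
- Fight → Incumbent plays E1 (best of 12, 9, 9, 7); Entrant gets 9.
Among 4, 9, the best is 9 at Fight. Subgame-perfect outcome: (E1, Fight) with payoffs (12, 9).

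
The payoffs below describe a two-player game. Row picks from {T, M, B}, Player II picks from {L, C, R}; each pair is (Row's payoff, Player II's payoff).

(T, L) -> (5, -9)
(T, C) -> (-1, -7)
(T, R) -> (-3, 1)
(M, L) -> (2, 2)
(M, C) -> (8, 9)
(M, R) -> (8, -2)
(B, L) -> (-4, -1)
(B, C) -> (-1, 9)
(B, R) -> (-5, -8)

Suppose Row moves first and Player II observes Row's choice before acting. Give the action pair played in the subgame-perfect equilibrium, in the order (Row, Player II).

Backward induction with Row moving first.
- T: Player II compares -9, -7, 1 and picks R; Row would get -3.
- M: Player II compares 2, 9, -2 and picks C; Row would get 8.
- B: Player II compares -1, 9, -8 and picks C; Row would get -1.
Among -3, 8, -1, the best is 8 at M. Subgame-perfect outcome: (M, C) with payoffs (8, 9).

(M, C)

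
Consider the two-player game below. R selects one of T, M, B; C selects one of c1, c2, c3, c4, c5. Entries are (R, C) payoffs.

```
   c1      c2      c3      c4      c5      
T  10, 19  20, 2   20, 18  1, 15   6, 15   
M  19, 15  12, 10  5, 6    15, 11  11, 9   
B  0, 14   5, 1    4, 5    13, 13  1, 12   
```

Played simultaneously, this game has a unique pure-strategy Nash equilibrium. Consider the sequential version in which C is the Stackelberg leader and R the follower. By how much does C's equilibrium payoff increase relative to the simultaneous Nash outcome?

Work backward from R's decision.
- c1: R compares 10, 19, 0 and picks M; C would get 15.
- c2: R compares 20, 12, 5 and picks T; C would get 2.
- c3: R compares 20, 5, 4 and picks T; C would get 18.
- c4: R compares 1, 15, 13 and picks M; C would get 11.
- c5: R compares 6, 11, 1 and picks M; C would get 9.
C's induced payoffs are 15, 2, 18, 11, 9, so C commits to c3. Subgame-perfect outcome: (T, c3) with payoffs (20, 18).
Now find the simultaneous Nash equilibrium.
R's best replies: c1→M; c2→T; c3→T; c4→M; c5→M.
C's best replies: T→c1; M→c1; B→c1.
Only (M, c1) has each player best-responding; Nash payoffs (19, 15).
C's commitment gain: 18 − 15 = 3.

3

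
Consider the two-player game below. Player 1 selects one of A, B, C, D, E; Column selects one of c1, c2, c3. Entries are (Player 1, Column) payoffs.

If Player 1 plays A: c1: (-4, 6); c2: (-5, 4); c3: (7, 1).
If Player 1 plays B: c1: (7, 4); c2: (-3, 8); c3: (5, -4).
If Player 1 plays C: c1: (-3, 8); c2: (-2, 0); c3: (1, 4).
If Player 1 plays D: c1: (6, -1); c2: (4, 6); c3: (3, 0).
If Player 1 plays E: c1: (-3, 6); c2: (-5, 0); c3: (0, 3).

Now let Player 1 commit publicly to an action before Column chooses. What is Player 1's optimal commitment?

Work backward from Column's decision.
- A: Column compares 6, 4, 1 and picks c1; Player 1 would get -4.
- B: Column compares 4, 8, -4 and picks c2; Player 1 would get -3.
- C: Column compares 8, 0, 4 and picks c1; Player 1 would get -3.
- D: Column compares -1, 6, 0 and picks c2; Player 1 would get 4.
- E: Column compares 6, 0, 3 and picks c1; Player 1 would get -3.
Among -4, -3, -3, 4, -3, the best is 4 at D. Subgame-perfect outcome: (D, c2) with payoffs (4, 6).

D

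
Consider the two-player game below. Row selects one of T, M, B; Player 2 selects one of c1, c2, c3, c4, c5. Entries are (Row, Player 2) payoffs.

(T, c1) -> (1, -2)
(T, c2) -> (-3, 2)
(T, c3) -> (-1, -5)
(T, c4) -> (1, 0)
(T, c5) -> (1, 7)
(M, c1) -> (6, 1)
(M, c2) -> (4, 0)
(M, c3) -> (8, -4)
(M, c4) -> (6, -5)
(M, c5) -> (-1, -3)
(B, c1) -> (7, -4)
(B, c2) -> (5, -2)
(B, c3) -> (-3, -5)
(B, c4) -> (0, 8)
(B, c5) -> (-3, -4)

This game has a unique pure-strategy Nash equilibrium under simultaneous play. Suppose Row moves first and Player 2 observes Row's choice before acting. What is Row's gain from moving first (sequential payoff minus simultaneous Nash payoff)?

5

Solve by backward induction (Row leads).
- T: Player 2 compares -2, 2, -5, 0, 7 and picks c5; Row would get 1.
- M: Player 2 compares 1, 0, -4, -5, -3 and picks c1; Row would get 6.
- B: Player 2 compares -4, -2, -5, 8, -4 and picks c4; Row would get 0.
Maximizing over 1, 6, 0, Row chooses M. Subgame-perfect outcome: (M, c1) with payoffs (6, 1).
Under simultaneous play:
Row's best replies: c1→B; c2→B; c3→M; c4→M; c5→T.
Player 2's best replies: T→c5; M→c1; B→c4.
Only (T, c5) has each player best-responding; Nash payoffs (1, 7).
Row's commitment gain: 6 − 1 = 5.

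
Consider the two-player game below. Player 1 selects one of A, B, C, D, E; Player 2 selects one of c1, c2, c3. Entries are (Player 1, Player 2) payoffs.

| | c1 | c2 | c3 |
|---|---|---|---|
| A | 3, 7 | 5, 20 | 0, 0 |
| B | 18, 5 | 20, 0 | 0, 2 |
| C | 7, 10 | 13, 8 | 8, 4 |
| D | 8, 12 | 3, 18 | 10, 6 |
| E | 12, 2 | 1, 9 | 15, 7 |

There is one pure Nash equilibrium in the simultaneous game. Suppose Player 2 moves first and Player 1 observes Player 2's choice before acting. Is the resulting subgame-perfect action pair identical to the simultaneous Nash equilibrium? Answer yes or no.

no

Backward induction with Player 2 moving first.
- c1: BR = B, leader payoff 5.
- c2: BR = B, leader payoff 0.
- c3: BR = E, leader payoff 7.
Player 2's induced payoffs are 5, 0, 7, so Player 2 commits to c3. Subgame-perfect outcome: (E, c3) with payoffs (15, 7).
Now find the simultaneous Nash equilibrium.
Player 1's best replies: c1→B; c2→B; c3→E.
Player 2's best replies: A→c2; B→c1; C→c1; D→c2; E→c2.
Only (B, c1) has each player best-responding; Nash payoffs (18, 5).
Sequential outcome (E, c3) differs from the Nash profile (B, c1).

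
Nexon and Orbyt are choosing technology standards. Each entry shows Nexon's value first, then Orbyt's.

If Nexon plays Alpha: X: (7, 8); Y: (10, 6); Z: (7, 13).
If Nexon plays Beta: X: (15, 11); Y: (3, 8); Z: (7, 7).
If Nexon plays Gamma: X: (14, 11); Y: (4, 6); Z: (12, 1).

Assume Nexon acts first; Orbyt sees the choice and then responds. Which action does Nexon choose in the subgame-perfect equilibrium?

Beta

Work backward from Orbyt's decision.
- Alpha: Orbyt compares 8, 6, 13 and picks Z; Nexon would get 7.
- Beta: Orbyt compares 11, 8, 7 and picks X; Nexon would get 15.
- Gamma: Orbyt compares 11, 6, 1 and picks X; Nexon would get 14.
Nexon's induced payoffs are 7, 15, 14, so Nexon commits to Beta. Subgame-perfect outcome: (Beta, X) with payoffs (15, 11).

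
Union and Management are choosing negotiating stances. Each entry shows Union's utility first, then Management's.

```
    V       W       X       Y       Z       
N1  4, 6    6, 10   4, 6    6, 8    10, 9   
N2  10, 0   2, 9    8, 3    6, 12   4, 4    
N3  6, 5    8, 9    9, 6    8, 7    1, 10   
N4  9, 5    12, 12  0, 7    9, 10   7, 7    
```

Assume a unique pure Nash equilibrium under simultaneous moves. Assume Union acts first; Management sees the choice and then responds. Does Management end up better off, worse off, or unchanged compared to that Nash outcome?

unchanged

Backward induction with Union moving first.
- N1: BR = W, leader payoff 6.
- N2: BR = Y, leader payoff 6.
- N3: BR = Z, leader payoff 1.
- N4: BR = W, leader payoff 12.
Union's induced payoffs are 6, 6, 1, 12, so Union commits to N4. Subgame-perfect outcome: (N4, W) with payoffs (12, 12).
Under simultaneous play:
Union's best replies: V→N2; W→N4; X→N3; Y→N4; Z→N1.
Management's best replies: N1→W; N2→Y; N3→Z; N4→W.
Only (N4, W) has each player best-responding; Nash payoffs (12, 12).
Management earns 12 sequentially versus 12 at the Nash outcome: unchanged.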